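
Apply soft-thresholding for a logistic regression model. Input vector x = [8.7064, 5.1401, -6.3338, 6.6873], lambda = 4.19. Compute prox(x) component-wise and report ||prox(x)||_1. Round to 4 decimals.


Soft-thresholding with lambda = 4.19:
prox(8.7064) = sign(8.7064)*max(|8.7064| - 4.19, 0) = 4.5164
prox(5.1401) = sign(5.1401)*max(|5.1401| - 4.19, 0) = 0.9501
prox(-6.3338) = sign(-6.3338)*max(|-6.3338| - 4.19, 0) = -2.1438
prox(6.6873) = sign(6.6873)*max(|6.6873| - 4.19, 0) = 2.4973
prox(x) = [4.5164, 0.9501, -2.1438, 2.4973]
||prox(x)||_1 = 4.5164 + 0.9501 + 2.1438 + 2.4973 = 10.1076


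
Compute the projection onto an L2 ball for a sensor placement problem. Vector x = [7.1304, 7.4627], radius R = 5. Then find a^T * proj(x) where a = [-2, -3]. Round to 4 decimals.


Step 1: Compute ||x|| (intermediates to 6 decimals).
||x|| = sqrt(7.1304^2 + 7.4627^2) = 10.321555
Step 2: Project.
Since ||x|| > R, scale = R/||x|| = 5/10.321555 = 0.484423, proj(x) = scale * x
proj(x) = [3.45413, 3.615104]
Step 3: Dot product.
a^T * proj(x) = -2*3.45413 - 3*3.615104 = -17.7536


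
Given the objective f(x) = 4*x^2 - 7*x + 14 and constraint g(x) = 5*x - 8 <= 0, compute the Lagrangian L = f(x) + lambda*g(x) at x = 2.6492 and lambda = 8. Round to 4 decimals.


Step 1: Evaluate f(x).
f(2.6492) = 4*2.6492^2 - 7*2.6492 + 14 = 23.5286
Step 2: Evaluate g(x).
g(2.6492) = 5*2.6492 - 8 = 5.246
Step 3: Compute Lagrangian.
L = 23.5286 + 8*5.246 = 65.4966


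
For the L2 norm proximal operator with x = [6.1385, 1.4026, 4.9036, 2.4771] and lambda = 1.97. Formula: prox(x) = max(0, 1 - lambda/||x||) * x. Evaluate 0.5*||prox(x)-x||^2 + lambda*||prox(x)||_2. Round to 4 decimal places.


Step 1: Compute ||x||.
||x|| = 8.3564
Step 2: Compute scaling factor.
scale = max(0, 1 - 1.97/8.3564) = 0.7643
Step 3: prox(x) = [4.6914, 1.0719, 3.7476, 1.8931]
||prox(x)|| = 6.3864
Step 4: Proximal objective.
0.5*||prox-x||^2 = 1.9405
lambda*||prox|| = 12.5812
Total = 14.5217


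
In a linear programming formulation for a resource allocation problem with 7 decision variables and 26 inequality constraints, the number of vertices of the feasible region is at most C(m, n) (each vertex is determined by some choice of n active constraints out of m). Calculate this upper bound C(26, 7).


Each vertex corresponds to some choice of n active constraints out of m, so the number of vertices is at most C(m, n) = m! / (n!(m-n)!).
m = 26, n = 7
Numerator: 26 * 25 * 24 * 23 * 22 * 21 * 20
Denominator: 7! = 5040
C(26, 7) = 657800


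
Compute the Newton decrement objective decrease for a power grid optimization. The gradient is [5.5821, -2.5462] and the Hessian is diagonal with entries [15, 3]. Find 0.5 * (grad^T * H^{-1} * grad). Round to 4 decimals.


Step 1: H is diagonal, so H^(-1) * g = [0.3721, -0.8487].
Step 2: g^T H^(-1) g = sum_i g_i^2 / H_ii
  = (5.5821)^2/15 + (-2.5462)^2/3
  = 2.0773 + 2.161 = 4.2384
Step 3: Objective decrease = 0.5 * g^T H^(-1) g = 2.1192


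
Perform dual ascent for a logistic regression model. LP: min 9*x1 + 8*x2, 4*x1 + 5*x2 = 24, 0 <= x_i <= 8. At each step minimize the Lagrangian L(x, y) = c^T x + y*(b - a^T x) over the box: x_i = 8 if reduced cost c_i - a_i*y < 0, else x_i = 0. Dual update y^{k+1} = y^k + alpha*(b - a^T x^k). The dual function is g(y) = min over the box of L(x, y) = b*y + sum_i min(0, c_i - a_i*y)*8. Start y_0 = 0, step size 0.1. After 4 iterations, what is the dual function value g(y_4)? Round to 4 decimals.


Dual ascent for LP: min 9*x1 + 8*x2, 4*x1 + 5*x2 = 24, 0 <= x_i <= 8
Step 1: y^k = 0.0, reduced costs: (9.0, 8.0)
  x^k = (0.0, 0.0), subgradient = b - a^T x = 24.0
  y^{k+1} = 0.0 + 0.1*24.0 = 2.4
Step 2: y^k = 2.4, reduced costs: (-0.6, -4.0)
  x^k = (8.0, 8.0), subgradient = b - a^T x = -48.0
  y^{k+1} = 2.4 + 0.1*-48.0 = -2.4
Step 3: y^k = -2.4, reduced costs: (18.6, 20.0)
  x^k = (0.0, 0.0), subgradient = b - a^T x = 24.0
  y^{k+1} = -2.4 + 0.1*24.0 = 0.0
Step 4: y^k = 0.0, reduced costs: (9.0, 8.0)
  x^k = (0.0, 0.0), subgradient = b - a^T x = 24.0
  y^{k+1} = 0.0 + 0.1*24.0 = 2.4
Dual objective at y_4 = 2.4: reduced costs (-0.6, -4.0), box minimizer x = (8.0, 8.0)
g(y_4) = b*y + (c1 - a1*y)*x1 + (c2 - a2*y)*x2 = 24*2.4 + (-0.6)*8.0 + (-4.0)*8.0 = 57.6 - 4.8 - 32.0 = 20.8


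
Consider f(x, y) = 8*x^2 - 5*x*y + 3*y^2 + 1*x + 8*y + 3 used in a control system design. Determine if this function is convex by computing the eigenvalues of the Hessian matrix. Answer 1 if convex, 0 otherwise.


The Hessian of f(x,y) = 8*x^2 - 5*x*y + 3*y^2 + 1*x + 8*y + 3 is:
H = [[16, -5], [-5, 6]]
Trace = 16 + 6 = 22
Determinant = 16*6 - (-5)^2 = 71
Discriminant = (22)^2 - 4*71 = 200.0
Eigenvalues: lambda_1 = 3.9289, lambda_2 = 18.0711
The function is convex.

1


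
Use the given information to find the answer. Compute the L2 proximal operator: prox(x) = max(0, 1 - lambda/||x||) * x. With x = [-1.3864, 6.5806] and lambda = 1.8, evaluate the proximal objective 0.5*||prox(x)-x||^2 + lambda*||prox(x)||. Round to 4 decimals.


Step 1: Compute ||x||.
||x|| = 6.7251
Step 2: Compute scaling factor.
scale = max(0, 1 - 1.8/6.7251) = 0.7323
Step 3: prox(x) = [-1.0153, 4.8193]
||prox(x)|| = 4.9251
Step 4: Proximal objective.
0.5*||prox-x||^2 = 1.62
lambda*||prox|| = 8.8652
Total = 10.4851


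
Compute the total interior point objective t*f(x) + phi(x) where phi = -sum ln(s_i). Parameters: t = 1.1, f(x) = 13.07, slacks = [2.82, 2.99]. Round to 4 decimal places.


Step 1: Compute log-barrier.
ln values: [1.0367, 1.0953]
phi = -(1.0367 + 1.0953) = -2.132
Step 2: Compute augmented objective.
t*f(x) = 1.1*13.07 = 14.377
Total = 14.377 - 2.132 = 12.245


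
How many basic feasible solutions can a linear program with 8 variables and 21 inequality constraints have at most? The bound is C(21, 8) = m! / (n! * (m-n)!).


Each vertex corresponds to some choice of n active constraints out of m, so the number of vertices is at most C(m, n) = m! / (n!(m-n)!).
m = 21, n = 8
Numerator: 21 * 20 * 19 * 18 * 17 * 16 * 15 * 14
Denominator: 8! = 40320
C(21, 8) = 203490


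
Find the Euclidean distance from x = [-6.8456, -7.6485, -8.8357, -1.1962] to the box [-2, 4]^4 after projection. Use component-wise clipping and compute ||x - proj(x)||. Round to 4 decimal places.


Project each component onto [-2, 4].
clip(-6.8456) = -2.0, clip(-7.6485) = -2.0, clip(-8.8357) = -2.0, clip(-1.1962) = -1.1962
Projection = [-2.0, -2.0, -2.0, -1.1962]
Squared diffs: [23.4798, 31.9056, 46.7268, 0.0]
Distance = sqrt(102.1122) = 10.1051


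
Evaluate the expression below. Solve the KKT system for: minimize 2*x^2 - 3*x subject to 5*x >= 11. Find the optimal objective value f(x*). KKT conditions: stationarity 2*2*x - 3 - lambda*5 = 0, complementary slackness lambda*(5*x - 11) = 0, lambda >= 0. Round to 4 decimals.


Step 1: Try lambda = 0 (constraint inactive).
x_unc = 3/(2*2) = 0.75
Check: 5*0.75 = 3.75 < 11 -- violated!
Step 2: Constraint must be active: 5*x = 11
x* = 11/5 = 2.2
lambda = (2*2*2.2 - 3)/5 = 1.16
Step 3: Compute optimal value.
f(x*) = 2*2.2^2 - 3*2.2 = 3.08


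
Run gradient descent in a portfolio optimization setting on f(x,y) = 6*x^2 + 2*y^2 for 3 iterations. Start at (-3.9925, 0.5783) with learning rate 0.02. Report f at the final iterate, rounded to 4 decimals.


Gradient descent on f(x,y) = 6*x^2 + 2*y^2.
Starting point: (-3.9925, 0.5783), alpha = 0.02
Step 1: grad_x = 2*6*-3.9925 = -47.91, grad_y = 2*2*0.5783 = 2.3132
  x_1 = -3.9925 - 0.02*-47.91 = -3.0343
  y_1 = 0.5783 - 0.02*2.3132 = 0.532
Step 2: grad_x = 2*6*-3.0343 = -36.4116, grad_y = 2*2*0.532 = 2.1281
  x_2 = -3.0343 - 0.02*-36.4116 = -2.3061
  y_2 = 0.532 - 0.02*2.1281 = 0.4895
Step 3: grad_x = 2*6*-2.3061 = -27.6728, grad_y = 2*2*0.4895 = 1.9579
  x_3 = -2.3061 - 0.02*-27.6728 = -1.7526
  y_3 = 0.4895 - 0.02*1.9579 = 0.4503
f(-1.7526, 0.4503) = 6*(-1.7526)^2 + 2*0.4503^2 = 18.8355


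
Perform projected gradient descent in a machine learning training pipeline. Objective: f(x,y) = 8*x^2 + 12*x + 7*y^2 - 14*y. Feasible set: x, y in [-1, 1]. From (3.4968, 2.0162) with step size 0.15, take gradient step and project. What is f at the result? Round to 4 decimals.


Step 1: Compute gradient at (3.4968, 2.0162).
grad_x = 2*8*3.4968 + 12 = 67.9488
grad_y = 2*7*2.0162 - 14 = 14.2268
Step 2: Gradient step.
x_raw = 3.4968 - 0.15*67.9488 = -6.6955
y_raw = 2.0162 - 0.15*14.2268 = -0.1178
Step 3: Project onto [-1, 1].
x_proj = clip(-6.6955) = -1.0
y_proj = clip(-0.1178) = -0.1178
Step 4: Evaluate f.
f(-1.0, -0.1178) = -2.2533


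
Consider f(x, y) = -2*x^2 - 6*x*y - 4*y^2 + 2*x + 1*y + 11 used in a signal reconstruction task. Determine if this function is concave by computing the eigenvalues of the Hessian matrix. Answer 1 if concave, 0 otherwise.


The Hessian of f(x,y) = -2*x^2 - 6*x*y - 4*y^2 + 2*x + 1*y + 11 is:
H = [[-4, -6], [-6, -8]]
Trace = -4 - 8 = -12
Determinant = -4*-8 - (-6)^2 = -4
Discriminant = (-12)^2 - 4*-4 = 160.0
Eigenvalues: lambda_1 = -12.3246, lambda_2 = 0.3246
The function is not concave.

0


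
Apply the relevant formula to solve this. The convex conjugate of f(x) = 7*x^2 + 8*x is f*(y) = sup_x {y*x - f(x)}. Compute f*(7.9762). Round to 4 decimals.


f*(y) = sup_x {y*x - a*x^2 - b*x} = sup_x {(y-b)*x - a*x^2}
FOC: (y - b) - 2a*x = 0 => x* = (y - b)/(2a)
x* = (7.9762 - 8)/(2*7) = -0.0017
f*(7.9762) = (y-b)^2/(4a) = (7.9762 - 8)^2/(4*7)
= 0.0006/28 = 0.0


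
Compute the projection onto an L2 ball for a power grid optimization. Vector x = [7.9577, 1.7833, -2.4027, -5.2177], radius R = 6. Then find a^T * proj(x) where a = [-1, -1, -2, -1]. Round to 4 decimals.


Step 1: Compute ||x|| (intermediates to 6 decimals).
||x|| = sqrt(7.9577^2 + 1.7833^2 + (-2.4027)^2 + (-5.2177)^2) = 9.975094
Step 2: Project.
Since ||x|| > R, scale = R/||x|| = 6/9.975094 = 0.601498, proj(x) = scale * x
proj(x) = [4.786541, 1.072651, -1.445219, -3.138436]
Step 3: Dot product.
a^T * proj(x) = -1*4.786541 - 1*1.072651 - 2*(-1.445219) - 1*(-3.138436) = 0.1697


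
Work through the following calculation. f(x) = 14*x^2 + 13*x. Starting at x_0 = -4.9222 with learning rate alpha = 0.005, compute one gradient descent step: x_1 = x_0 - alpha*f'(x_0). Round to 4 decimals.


We compute the gradient at x_0 and apply the update.
f'(x) = 28*x + 13
f'(-4.9222) = 28*-4.9222 + 13 = -124.8216
x_1 = -4.9222 - 0.005*-124.8216 = -4.2981


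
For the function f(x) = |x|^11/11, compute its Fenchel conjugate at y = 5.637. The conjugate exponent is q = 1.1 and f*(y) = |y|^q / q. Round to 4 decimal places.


The conjugate exponent q satisfies 1/p + 1/q = 1.
p = 11, so q = 11/(11 - 1) = 1.1
|y|^q = 5.637^1.1 = 6.7012
f*(5.637) = 6.7012 / 1.1 = 6.092


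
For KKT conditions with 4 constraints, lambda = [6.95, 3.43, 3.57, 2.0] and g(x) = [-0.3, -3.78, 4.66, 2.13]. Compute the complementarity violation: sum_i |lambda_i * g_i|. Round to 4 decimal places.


KKT complementary slackness check:
lambda_1 * g_1 = 6.95 * -0.3 = -2.085
lambda_2 * g_2 = 3.43 * -3.78 = -12.9654
lambda_3 * g_3 = 3.57 * 4.66 = 16.6362
lambda_4 * g_4 = 2.0 * 2.13 = 4.26
Total violation = 2.085 + 12.9654 + 16.6362 + 4.26 = 35.9466


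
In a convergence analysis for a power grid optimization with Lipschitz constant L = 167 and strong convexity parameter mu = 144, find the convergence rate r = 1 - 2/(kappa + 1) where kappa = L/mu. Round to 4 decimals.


Step 1: Compute the condition number.
kappa = L/mu = 167/144 = 1.1597
Step 2: Compute the convergence rate.
r = 1 - 2/(kappa + 1) = 1 - 2*mu/(L + mu) = (L - mu)/(L + mu) = 23/311 = 0.074


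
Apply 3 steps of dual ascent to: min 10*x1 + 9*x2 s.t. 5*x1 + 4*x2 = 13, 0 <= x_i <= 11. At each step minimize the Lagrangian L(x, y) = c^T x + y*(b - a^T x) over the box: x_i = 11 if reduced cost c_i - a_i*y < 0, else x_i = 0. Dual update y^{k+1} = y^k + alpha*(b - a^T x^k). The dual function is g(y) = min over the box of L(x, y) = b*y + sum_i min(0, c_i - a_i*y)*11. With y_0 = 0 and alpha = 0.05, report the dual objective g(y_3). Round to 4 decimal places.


Dual ascent for LP: min 10*x1 + 9*x2, 5*x1 + 4*x2 = 13, 0 <= x_i <= 11
Step 1: y^k = 0.0, reduced costs: (10.0, 9.0)
  x^k = (0.0, 0.0), subgradient = b - a^T x = 13.0
  y^{k+1} = 0.0 + 0.05*13.0 = 0.65
Step 2: y^k = 0.65, reduced costs: (6.75, 6.4)
  x^k = (0.0, 0.0), subgradient = b - a^T x = 13.0
  y^{k+1} = 0.65 + 0.05*13.0 = 1.3
Step 3: y^k = 1.3, reduced costs: (3.5, 3.8)
  x^k = (0.0, 0.0), subgradient = b - a^T x = 13.0
  y^{k+1} = 1.3 + 0.05*13.0 = 1.95
Dual objective at y_3 = 1.95: reduced costs (0.25, 1.2), box minimizer x = (0.0, 0.0)
g(y_3) = b*y + (c1 - a1*y)*x1 + (c2 - a2*y)*x2 = 13*1.95 + 0.25*0.0 + 1.2*0.0 = 25.35 + 0.0 + 0.0 = 25.35


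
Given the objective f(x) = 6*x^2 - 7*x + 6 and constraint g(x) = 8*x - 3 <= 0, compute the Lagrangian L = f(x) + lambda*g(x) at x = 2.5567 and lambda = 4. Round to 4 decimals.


Step 1: Evaluate f(x).
f(2.5567) = 6*2.5567^2 - 7*2.5567 + 6 = 27.3234
Step 2: Evaluate g(x).
g(2.5567) = 8*2.5567 - 3 = 17.4536
Step 3: Compute Lagrangian.
L = 27.3234 + 4*17.4536 = 97.1378


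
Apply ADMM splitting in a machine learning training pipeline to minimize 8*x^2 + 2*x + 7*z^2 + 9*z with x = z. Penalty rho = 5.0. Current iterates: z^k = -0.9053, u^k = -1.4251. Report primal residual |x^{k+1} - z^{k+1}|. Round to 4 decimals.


ADMM iteration with rho = 5.0, z^k = -0.9053, u^k = -1.4251
Step 1: x-update.
Minimize 8*x^2 + 2*x + (5.0/2)*(x + 0.9053 - 1.4251)^2
FOC: (2*8 + 5.0)*x = -2 + 5.0*(-0.9053 + 1.4251)
x^{k+1} = 0.0285
Step 2: z-update.
Minimize 7*z^2 + 9*z + (5.0/2)*(0.0285 - z - 1.4251)^2
FOC: (2*7 + 5.0)*z = -9 + 5.0*(0.0285 - 1.4251)
z^{k+1} = -0.8412
Step 3: u-update.
u^{k+1} = -1.4251 + 0.0285 + 0.8412 = -0.5554
Step 4: Primal residual = |0.0285 + 0.8412| = 0.8697


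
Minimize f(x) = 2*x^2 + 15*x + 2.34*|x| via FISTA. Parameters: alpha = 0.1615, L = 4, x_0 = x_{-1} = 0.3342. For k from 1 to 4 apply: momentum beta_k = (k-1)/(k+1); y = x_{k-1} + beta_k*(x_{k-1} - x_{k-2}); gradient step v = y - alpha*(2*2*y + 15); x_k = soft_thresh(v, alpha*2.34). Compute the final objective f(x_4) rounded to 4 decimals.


FISTA on f(x) = 2*x^2 + 15*x + 2.34*|x|
L = 4, alpha = 0.1615
Iteration 1: beta = 0.0, y = 0.3342 + 0.0*(0.3342 - 0.3342) = 0.3342
  grad(y) = 16.3368, v = y - alpha*grad = -2.3042
  prox(v) = soft_thresh(-2.3042, 0.3779) = -1.9263
Iteration 2: beta = 0.3333, y = -1.9263 + 0.3333*(-1.9263 - 0.3342) = -2.6798
  grad(y) = 4.2809, v = y - alpha*grad = -3.3711
  prox(v) = soft_thresh(-3.3711, 0.3779) = -2.9932
Iteration 3: beta = 0.5, y = -2.9932 + 0.5*(-2.9932 + 1.9263) = -3.5267
  grad(y) = 0.8932, v = y - alpha*grad = -3.671
  prox(v) = soft_thresh(-3.671, 0.3779) = -3.293
Iteration 4: beta = 0.6, y = -3.293 + 0.6*(-3.293 + 2.9932) = -3.4729
  grad(y) = 1.1083, v = y - alpha*grad = -3.6519
  prox(v) = soft_thresh(-3.6519, 0.3779) = -3.274
f(x_4) = 2*(-3.274)^2 + 15*(-3.274) + 2.34*|-3.274| = -20.0107


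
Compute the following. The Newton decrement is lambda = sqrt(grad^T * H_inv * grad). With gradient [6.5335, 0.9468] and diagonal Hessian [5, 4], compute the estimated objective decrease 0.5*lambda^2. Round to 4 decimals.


Step 1: H is diagonal, so H^(-1) * g = [1.3067, 0.2367].
Step 2: g^T H^(-1) g = sum_i g_i^2 / H_ii
  = (6.5335)^2/5 + (0.9468)^2/4
  = 8.5373 + 0.2241 = 8.7614
Step 3: Objective decrease = 0.5 * g^T H^(-1) g = 4.3807


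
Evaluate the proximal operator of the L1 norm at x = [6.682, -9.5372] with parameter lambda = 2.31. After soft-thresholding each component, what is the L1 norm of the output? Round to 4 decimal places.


Soft-thresholding with lambda = 2.31:
prox(6.682) = sign(6.682)*max(|6.682| - 2.31, 0) = 4.372
prox(-9.5372) = sign(-9.5372)*max(|-9.5372| - 2.31, 0) = -7.2272
prox(x) = [4.372, -7.2272]
||prox(x)||_1 = 4.372 + 7.2272 = 11.5992


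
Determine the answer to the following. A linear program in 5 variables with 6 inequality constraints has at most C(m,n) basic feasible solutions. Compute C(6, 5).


Each vertex corresponds to some choice of n active constraints out of m, so the number of vertices is at most C(m, n) = m! / (n!(m-n)!).
m = 6, n = 5
Numerator: 6 * 5 * 4 * 3 * 2
Denominator: 5! = 120
C(6, 5) = 6


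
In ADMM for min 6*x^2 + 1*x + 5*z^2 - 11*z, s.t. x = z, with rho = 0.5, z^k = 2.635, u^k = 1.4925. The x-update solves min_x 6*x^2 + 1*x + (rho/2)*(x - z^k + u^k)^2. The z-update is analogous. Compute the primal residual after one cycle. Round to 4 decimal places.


ADMM iteration with rho = 0.5, z^k = 2.635, u^k = 1.4925
Step 1: x-update.
Minimize 6*x^2 + 1*x + (0.5/2)*(x - 2.635 + 1.4925)^2
FOC: (2*6 + 0.5)*x = -1 + 0.5*(2.635 - 1.4925)
x^{k+1} = -0.0343
Step 2: z-update.
Minimize 5*z^2 - 11*z + (0.5/2)*(-0.0343 - z + 1.4925)^2
FOC: (2*5 + 0.5)*z = 11 + 0.5*(-0.0343 + 1.4925)
z^{k+1} = 1.1171
Step 3: u-update.
u^{k+1} = 1.4925 - 0.0343 - 1.1171 = 0.3411
Step 4: Primal residual = |-0.0343 - 1.1171| = 1.1514


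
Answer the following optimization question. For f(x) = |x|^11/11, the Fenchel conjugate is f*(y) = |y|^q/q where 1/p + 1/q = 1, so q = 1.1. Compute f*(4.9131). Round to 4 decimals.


The conjugate exponent q satisfies 1/p + 1/q = 1.
p = 11, so q = 11/(11 - 1) = 1.1
|y|^q = 4.9131^1.1 = 5.7609
f*(4.9131) = 5.7609 / 1.1 = 5.2372


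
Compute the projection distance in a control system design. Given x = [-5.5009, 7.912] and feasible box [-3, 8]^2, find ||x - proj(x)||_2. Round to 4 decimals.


Project each component onto [-3, 8].
clip(-5.5009) = -3.0, clip(7.912) = 7.912
Projection = [-3.0, 7.912]
Squared diffs: [6.2545, 0.0]
Distance = sqrt(6.2545) = 2.5009


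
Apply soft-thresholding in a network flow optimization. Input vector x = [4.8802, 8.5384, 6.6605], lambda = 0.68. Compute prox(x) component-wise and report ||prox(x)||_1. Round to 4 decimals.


Soft-thresholding with lambda = 0.68:
prox(4.8802) = sign(4.8802)*max(|4.8802| - 0.68, 0) = 4.2002
prox(8.5384) = sign(8.5384)*max(|8.5384| - 0.68, 0) = 7.8584
prox(6.6605) = sign(6.6605)*max(|6.6605| - 0.68, 0) = 5.9805
prox(x) = [4.2002, 7.8584, 5.9805]
||prox(x)||_1 = 4.2002 + 7.8584 + 5.9805 = 18.0391


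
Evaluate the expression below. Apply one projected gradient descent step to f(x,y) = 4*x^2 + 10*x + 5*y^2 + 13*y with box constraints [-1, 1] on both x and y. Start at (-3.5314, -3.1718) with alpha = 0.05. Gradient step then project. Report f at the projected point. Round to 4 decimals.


Step 1: Compute gradient at (-3.5314, -3.1718).
grad_x = 2*4*-3.5314 + 10 = -18.2512
grad_y = 2*5*-3.1718 + 13 = -18.718
Step 2: Gradient step.
x_raw = -3.5314 - 0.05*-18.2512 = -2.6188
y_raw = -3.1718 - 0.05*-18.718 = -2.2359
Step 3: Project onto [-1, 1].
x_proj = clip(-2.6188) = -1.0
y_proj = clip(-2.2359) = -1.0
Step 4: Evaluate f.
f(-1.0, -1.0) = -14.0


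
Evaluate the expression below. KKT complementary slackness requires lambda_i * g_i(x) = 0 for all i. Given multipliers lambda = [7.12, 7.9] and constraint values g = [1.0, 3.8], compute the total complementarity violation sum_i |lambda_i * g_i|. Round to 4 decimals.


KKT complementary slackness check:
lambda_1 * g_1 = 7.12 * 1.0 = 7.12
lambda_2 * g_2 = 7.9 * 3.8 = 30.02
Total violation = 7.12 + 30.02 = 37.14


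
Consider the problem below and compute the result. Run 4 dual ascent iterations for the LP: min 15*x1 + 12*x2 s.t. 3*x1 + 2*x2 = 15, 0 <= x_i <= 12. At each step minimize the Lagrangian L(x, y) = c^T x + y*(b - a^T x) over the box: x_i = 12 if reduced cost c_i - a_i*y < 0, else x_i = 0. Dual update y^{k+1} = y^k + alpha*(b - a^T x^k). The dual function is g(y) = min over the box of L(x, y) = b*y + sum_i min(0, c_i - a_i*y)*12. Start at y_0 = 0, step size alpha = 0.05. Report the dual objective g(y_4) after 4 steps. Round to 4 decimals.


Dual ascent for LP: min 15*x1 + 12*x2, 3*x1 + 2*x2 = 15, 0 <= x_i <= 12
Step 1: y^k = 0.0, reduced costs: (15.0, 12.0)
  x^k = (0.0, 0.0), subgradient = b - a^T x = 15.0
  y^{k+1} = 0.0 + 0.05*15.0 = 0.75
Step 2: y^k = 0.75, reduced costs: (12.75, 10.5)
  x^k = (0.0, 0.0), subgradient = b - a^T x = 15.0
  y^{k+1} = 0.75 + 0.05*15.0 = 1.5
Step 3: y^k = 1.5, reduced costs: (10.5, 9.0)
  x^k = (0.0, 0.0), subgradient = b - a^T x = 15.0
  y^{k+1} = 1.5 + 0.05*15.0 = 2.25
Step 4: y^k = 2.25, reduced costs: (8.25, 7.5)
  x^k = (0.0, 0.0), subgradient = b - a^T x = 15.0
  y^{k+1} = 2.25 + 0.05*15.0 = 3.0
Dual objective at y_4 = 3.0: reduced costs (6.0, 6.0), box minimizer x = (0.0, 0.0)
g(y_4) = b*y + (c1 - a1*y)*x1 + (c2 - a2*y)*x2 = 15*3.0 + 6.0*0.0 + 6.0*0.0 = 45.0 + 0.0 + 0.0 = 45.0


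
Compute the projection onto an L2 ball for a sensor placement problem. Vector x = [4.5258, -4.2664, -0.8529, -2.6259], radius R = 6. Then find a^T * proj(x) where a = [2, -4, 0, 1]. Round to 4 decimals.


Step 1: Compute ||x|| (intermediates to 6 decimals).
||x|| = sqrt(4.5258^2 + (-4.2664)^2 + (-0.8529)^2 + (-2.6259)^2) = 6.804985
Step 2: Project.
Since ||x|| > R, scale = R/||x|| = 6/6.804985 = 0.881707, proj(x) = scale * x
proj(x) = [3.99043, -3.761715, -0.752008, -2.315274]
Step 3: Dot product.
a^T * proj(x) = 2*3.99043 - 4*(-3.761715) + 0*(-0.752008) + 1*(-2.315274) = 20.7124


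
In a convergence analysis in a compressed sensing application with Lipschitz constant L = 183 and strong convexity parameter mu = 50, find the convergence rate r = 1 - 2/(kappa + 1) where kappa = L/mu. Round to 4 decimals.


Step 1: Compute the condition number.
kappa = L/mu = 183/50 = 3.66
Step 2: Compute the convergence rate.
r = 1 - 2/(kappa + 1) = 1 - 2*mu/(L + mu) = (L - mu)/(L + mu) = 133/233 = 0.5708


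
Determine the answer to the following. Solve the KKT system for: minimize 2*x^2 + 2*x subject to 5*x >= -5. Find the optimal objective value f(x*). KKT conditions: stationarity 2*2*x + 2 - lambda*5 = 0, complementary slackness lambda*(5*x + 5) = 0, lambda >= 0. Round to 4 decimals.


Step 1: Try lambda = 0 (constraint inactive).
Stationarity: 2*2*x + 2 = 0
x* = -2/(2*2) = -0.5
Check constraint: 5*-0.5 = -2.5 >= -5 -- satisfied.
Step 2: Compute optimal value.
f(x*) = 2*(-0.5)^2 + 2*(-0.5) = -0.5


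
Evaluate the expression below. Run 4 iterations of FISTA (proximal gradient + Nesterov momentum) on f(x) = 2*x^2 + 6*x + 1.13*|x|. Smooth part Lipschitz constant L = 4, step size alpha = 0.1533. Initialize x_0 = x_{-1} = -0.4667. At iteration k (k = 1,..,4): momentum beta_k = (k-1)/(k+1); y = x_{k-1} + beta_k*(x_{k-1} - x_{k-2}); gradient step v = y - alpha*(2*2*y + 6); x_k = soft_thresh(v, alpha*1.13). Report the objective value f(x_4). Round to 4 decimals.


FISTA on f(x) = 2*x^2 + 6*x + 1.13*|x|
L = 4, alpha = 0.1533
Iteration 1: beta = 0.0, y = -0.4667 + 0.0*(-0.4667 + 0.4667) = -0.4667
  grad(y) = 4.1332, v = y - alpha*grad = -1.1003
  prox(v) = soft_thresh(-1.1003, 0.1732) = -0.9271
Iteration 2: beta = 0.3333, y = -0.9271 + 0.3333*(-0.9271 + 0.4667) = -1.0806
  grad(y) = 1.6778, v = y - alpha*grad = -1.3378
  prox(v) = soft_thresh(-1.3378, 0.1732) = -1.1645
Iteration 3: beta = 0.5, y = -1.1645 + 0.5*(-1.1645 + 0.9271) = -1.2832
  grad(y) = 0.867, v = y - alpha*grad = -1.4162
  prox(v) = soft_thresh(-1.4162, 0.1732) = -1.2429
Iteration 4: beta = 0.6, y = -1.2429 + 0.6*(-1.2429 + 1.1645) = -1.29
  grad(y) = 0.8401, v = y - alpha*grad = -1.4188
  prox(v) = soft_thresh(-1.4188, 0.1732) = -1.2455
f(x_4) = 2*(-1.2455)^2 + 6*(-1.2455) + 1.13*|-1.2455| = -2.963


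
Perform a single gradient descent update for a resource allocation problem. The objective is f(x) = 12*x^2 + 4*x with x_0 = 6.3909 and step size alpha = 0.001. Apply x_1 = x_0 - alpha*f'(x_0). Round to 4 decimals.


We compute the gradient at x_0 and apply the update.
f'(x) = 24*x + 4
f'(6.3909) = 24*6.3909 + 4 = 157.3816
x_1 = 6.3909 - 0.001*157.3816 = 6.2335


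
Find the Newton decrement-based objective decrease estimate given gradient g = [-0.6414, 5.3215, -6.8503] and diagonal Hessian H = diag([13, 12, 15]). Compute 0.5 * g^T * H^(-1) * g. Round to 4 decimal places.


Step 1: H is diagonal, so H^(-1) * g = [-0.0493, 0.4435, -0.4567].
Step 2: g^T H^(-1) g = sum_i g_i^2 / H_ii
  = (-0.6414)^2/13 + (5.3215)^2/12 + (-6.8503)^2/15
  = 0.0316 + 2.3599 + 3.1284 = 5.5199
Step 3: Objective decrease = 0.5 * g^T H^(-1) g = 2.76


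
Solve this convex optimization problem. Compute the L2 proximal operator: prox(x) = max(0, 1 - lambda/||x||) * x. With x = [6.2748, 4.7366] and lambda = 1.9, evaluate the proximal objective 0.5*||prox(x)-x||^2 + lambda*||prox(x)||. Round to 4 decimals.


Step 1: Compute ||x||.
||x|| = 7.8618
Step 2: Compute scaling factor.
scale = max(0, 1 - 1.9/7.8618) = 0.7583
Step 3: prox(x) = [4.7583, 3.5919]
||prox(x)|| = 5.9618
Step 4: Proximal objective.
0.5*||prox-x||^2 = 1.805
lambda*||prox|| = 11.3274
Total = 13.1325


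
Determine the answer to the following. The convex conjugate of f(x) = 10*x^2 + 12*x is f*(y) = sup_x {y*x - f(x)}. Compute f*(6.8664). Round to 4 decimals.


f*(y) = sup_x {y*x - a*x^2 - b*x} = sup_x {(y-b)*x - a*x^2}
FOC: (y - b) - 2a*x = 0 => x* = (y - b)/(2a)
x* = (6.8664 - 12)/(2*10) = -0.2567
f*(6.8664) = (y-b)^2/(4a) = (6.8664 - 12)^2/(4*10)
= 26.3538/40 = 0.6588


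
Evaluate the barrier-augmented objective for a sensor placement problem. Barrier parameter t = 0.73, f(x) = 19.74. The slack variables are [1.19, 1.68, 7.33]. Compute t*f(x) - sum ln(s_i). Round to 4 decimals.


Step 1: Compute log-barrier.
ln values: [0.174, 0.5188, 1.992]
phi = -(0.174 + 0.5188 + 1.992) = -2.6847
Step 2: Compute augmented objective.
t*f(x) = 0.73*19.74 = 14.4102
Total = 14.4102 - 2.6847 = 11.7255


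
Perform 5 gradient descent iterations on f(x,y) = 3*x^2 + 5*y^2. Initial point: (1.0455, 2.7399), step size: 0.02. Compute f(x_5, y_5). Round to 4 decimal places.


Gradient descent on f(x,y) = 3*x^2 + 5*y^2.
Starting point: (1.0455, 2.7399), alpha = 0.02
Step 1: grad_x = 2*3*1.0455 = 6.273, grad_y = 2*5*2.7399 = 27.399
  x_1 = 1.0455 - 0.02*6.273 = 0.92
  y_1 = 2.7399 - 0.02*27.399 = 2.1919
Step 2: grad_x = 2*3*0.92 = 5.5202, grad_y = 2*5*2.1919 = 21.9192
  x_2 = 0.92 - 0.02*5.5202 = 0.8096
  y_2 = 2.1919 - 0.02*21.9192 = 1.7535
Step 3: grad_x = 2*3*0.8096 = 4.8578, grad_y = 2*5*1.7535 = 17.5354
  x_3 = 0.8096 - 0.02*4.8578 = 0.7125
  y_3 = 1.7535 - 0.02*17.5354 = 1.4028
Step 4: grad_x = 2*3*0.7125 = 4.2749, grad_y = 2*5*1.4028 = 14.0283
  x_4 = 0.7125 - 0.02*4.2749 = 0.627
  y_4 = 1.4028 - 0.02*14.0283 = 1.1223
Step 5: grad_x = 2*3*0.627 = 3.7619, grad_y = 2*5*1.1223 = 11.2226
  x_5 = 0.627 - 0.02*3.7619 = 0.5517
  y_5 = 1.1223 - 0.02*11.2226 = 0.8978
f(0.5517, 0.8978) = 3*0.5517^2 + 5*0.8978^2 = 4.9436


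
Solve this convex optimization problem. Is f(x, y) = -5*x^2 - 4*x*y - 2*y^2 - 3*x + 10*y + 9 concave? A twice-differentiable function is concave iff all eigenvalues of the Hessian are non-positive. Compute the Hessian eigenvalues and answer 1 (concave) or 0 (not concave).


The Hessian of f(x,y) = -5*x^2 - 4*x*y - 2*y^2 - 3*x + 10*y + 9 is:
H = [[-10, -4], [-4, -4]]
Trace = -10 - 4 = -14
Determinant = -10*-4 - (-4)^2 = 24
Discriminant = (-14)^2 - 4*24 = 100.0
Eigenvalues: lambda_1 = -12.0, lambda_2 = -2.0
The function is concave.

1


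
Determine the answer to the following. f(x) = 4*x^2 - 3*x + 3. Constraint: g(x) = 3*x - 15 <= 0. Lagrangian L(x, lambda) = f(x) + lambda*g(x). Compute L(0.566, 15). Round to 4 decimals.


Step 1: Evaluate f(x).
f(0.566) = 4*0.566^2 - 3*0.566 + 3 = 2.5834
Step 2: Evaluate g(x).
g(0.566) = 3*0.566 - 15 = -13.302
Step 3: Compute Lagrangian.
L = 2.5834 + 15*-13.302 = -196.9466


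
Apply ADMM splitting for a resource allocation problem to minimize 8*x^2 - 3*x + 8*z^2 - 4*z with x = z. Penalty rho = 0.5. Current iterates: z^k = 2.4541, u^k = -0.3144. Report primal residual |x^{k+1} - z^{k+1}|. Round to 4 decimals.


ADMM iteration with rho = 0.5, z^k = 2.4541, u^k = -0.3144
Step 1: x-update.
Minimize 8*x^2 - 3*x + (0.5/2)*(x - 2.4541 - 0.3144)^2
FOC: (2*8 + 0.5)*x = 3 + 0.5*(2.4541 + 0.3144)
x^{k+1} = 0.2657
Step 2: z-update.
Minimize 8*z^2 - 4*z + (0.5/2)*(0.2657 - z - 0.3144)^2
FOC: (2*8 + 0.5)*z = 4 + 0.5*(0.2657 - 0.3144)
z^{k+1} = 0.2409
Step 3: u-update.
u^{k+1} = -0.3144 + 0.2657 - 0.2409 = -0.2896
Step 4: Primal residual = |0.2657 - 0.2409| = 0.0248


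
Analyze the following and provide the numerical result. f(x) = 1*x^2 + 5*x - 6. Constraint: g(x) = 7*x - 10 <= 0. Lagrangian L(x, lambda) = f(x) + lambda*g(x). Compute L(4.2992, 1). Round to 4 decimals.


Step 1: Evaluate f(x).
f(4.2992) = 1*4.2992^2 + 5*4.2992 - 6 = 33.9791
Step 2: Evaluate g(x).
g(4.2992) = 7*4.2992 - 10 = 20.0944
Step 3: Compute Lagrangian.
L = 33.9791 + 1*20.0944 = 54.0735


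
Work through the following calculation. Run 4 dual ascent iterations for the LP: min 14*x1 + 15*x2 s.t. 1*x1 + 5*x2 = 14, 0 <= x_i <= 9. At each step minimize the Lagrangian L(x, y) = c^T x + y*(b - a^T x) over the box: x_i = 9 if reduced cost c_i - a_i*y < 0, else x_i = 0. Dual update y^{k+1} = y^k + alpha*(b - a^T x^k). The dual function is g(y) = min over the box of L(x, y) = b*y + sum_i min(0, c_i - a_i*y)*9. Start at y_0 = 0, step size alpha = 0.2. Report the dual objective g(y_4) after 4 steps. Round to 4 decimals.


Dual ascent for LP: min 14*x1 + 15*x2, 1*x1 + 5*x2 = 14, 0 <= x_i <= 9
Step 1: y^k = 0.0, reduced costs: (14.0, 15.0)
  x^k = (0.0, 0.0), subgradient = b - a^T x = 14.0
  y^{k+1} = 0.0 + 0.2*14.0 = 2.8
Step 2: y^k = 2.8, reduced costs: (11.2, 1.0)
  x^k = (0.0, 0.0), subgradient = b - a^T x = 14.0
  y^{k+1} = 2.8 + 0.2*14.0 = 5.6
Step 3: y^k = 5.6, reduced costs: (8.4, -13.0)
  x^k = (0.0, 9.0), subgradient = b - a^T x = -31.0
  y^{k+1} = 5.6 + 0.2*-31.0 = -0.6
Step 4: y^k = -0.6, reduced costs: (14.6, 18.0)
  x^k = (0.0, 0.0), subgradient = b - a^T x = 14.0
  y^{k+1} = -0.6 + 0.2*14.0 = 2.2
Dual objective at y_4 = 2.2: reduced costs (11.8, 4.0), box minimizer x = (0.0, 0.0)
g(y_4) = b*y + (c1 - a1*y)*x1 + (c2 - a2*y)*x2 = 14*2.2 + 11.8*0.0 + 4.0*0.0 = 30.8 + 0.0 + 0.0 = 30.8


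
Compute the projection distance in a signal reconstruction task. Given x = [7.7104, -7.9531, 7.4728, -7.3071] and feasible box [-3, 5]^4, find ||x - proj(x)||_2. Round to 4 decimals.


Project each component onto [-3, 5].
clip(7.7104) = 5.0, clip(-7.9531) = -3.0, clip(7.4728) = 5.0, clip(-7.3071) = -3.0
Projection = [5.0, -3.0, 5.0, -3.0]
Squared diffs: [7.3463, 24.5332, 6.1147, 18.5511]
Distance = sqrt(56.5453) = 7.5197


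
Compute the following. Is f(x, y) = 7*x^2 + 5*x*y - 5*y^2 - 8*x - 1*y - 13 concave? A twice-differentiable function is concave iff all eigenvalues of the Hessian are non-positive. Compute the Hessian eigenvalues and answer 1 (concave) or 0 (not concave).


The Hessian of f(x,y) = 7*x^2 + 5*x*y - 5*y^2 - 8*x - 1*y - 13 is:
H = [[14, 5], [5, -10]]
Trace = 14 - 10 = 4
Determinant = 14*-10 - (5)^2 = -165
Discriminant = (4)^2 - 4*-165 = 676.0
Eigenvalues: lambda_1 = -11.0, lambda_2 = 15.0
The function is not concave.

0


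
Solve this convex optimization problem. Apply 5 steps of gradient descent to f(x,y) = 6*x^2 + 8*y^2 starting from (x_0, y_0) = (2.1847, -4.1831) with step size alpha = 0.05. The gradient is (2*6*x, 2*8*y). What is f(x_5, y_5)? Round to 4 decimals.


Gradient descent on f(x,y) = 6*x^2 + 8*y^2.
Starting point: (2.1847, -4.1831), alpha = 0.05
Step 1: grad_x = 2*6*2.1847 = 26.2164, grad_y = 2*8*-4.1831 = -66.9296
  x_1 = 2.1847 - 0.05*26.2164 = 0.8739
  y_1 = -4.1831 - 0.05*-66.9296 = -0.8366
Step 2: grad_x = 2*6*0.8739 = 10.4866, grad_y = 2*8*-0.8366 = -13.3859
  x_2 = 0.8739 - 0.05*10.4866 = 0.3496
  y_2 = -0.8366 - 0.05*-13.3859 = -0.1673
Step 3: grad_x = 2*6*0.3496 = 4.1946, grad_y = 2*8*-0.1673 = -2.6772
  x_3 = 0.3496 - 0.05*4.1946 = 0.1398
  y_3 = -0.1673 - 0.05*-2.6772 = -0.0335
Step 4: grad_x = 2*6*0.1398 = 1.6778, grad_y = 2*8*-0.0335 = -0.5354
  x_4 = 0.1398 - 0.05*1.6778 = 0.0559
  y_4 = -0.0335 - 0.05*-0.5354 = -0.0067
Step 5: grad_x = 2*6*0.0559 = 0.6711, grad_y = 2*8*-0.0067 = -0.1071
  x_5 = 0.0559 - 0.05*0.6711 = 0.0224
  y_5 = -0.0067 - 0.05*-0.1071 = -0.0013
f(0.0224, -0.0013) = 6*0.0224^2 + 8*(-0.0013)^2 = 0.003


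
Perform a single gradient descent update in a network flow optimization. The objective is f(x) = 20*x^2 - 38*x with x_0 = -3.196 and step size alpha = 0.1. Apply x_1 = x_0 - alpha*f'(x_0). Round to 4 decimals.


We compute the gradient at x_0 and apply the update.
f'(x) = 40*x - 38
f'(-3.196) = 40*-3.196 - 38 = -165.84
x_1 = -3.196 - 0.1*-165.84 = 13.388


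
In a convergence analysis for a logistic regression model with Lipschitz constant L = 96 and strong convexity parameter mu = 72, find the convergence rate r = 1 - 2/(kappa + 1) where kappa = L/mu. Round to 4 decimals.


Step 1: Compute the condition number.
kappa = L/mu = 96/72 = 1.3333
Step 2: Compute the convergence rate.
r = 1 - 2/(kappa + 1) = 1 - 2*mu/(L + mu) = (L - mu)/(L + mu) = 24/168 = 0.1429


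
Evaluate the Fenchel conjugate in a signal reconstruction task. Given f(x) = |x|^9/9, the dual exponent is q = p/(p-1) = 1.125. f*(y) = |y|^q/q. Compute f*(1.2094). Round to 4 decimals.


The conjugate exponent q satisfies 1/p + 1/q = 1.
p = 9, so q = 9/(9 - 1) = 1.125
|y|^q = 1.2094^1.125 = 1.2385
f*(1.2094) = 1.2385 / 1.125 = 1.1009


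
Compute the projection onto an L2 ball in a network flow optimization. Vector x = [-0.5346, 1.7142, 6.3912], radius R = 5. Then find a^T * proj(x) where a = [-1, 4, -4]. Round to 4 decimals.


Step 1: Compute ||x|| (intermediates to 6 decimals).
||x|| = sqrt((-0.5346)^2 + 1.7142^2 + 6.3912^2) = 6.638653
Step 2: Project.
Since ||x|| > R, scale = R/||x|| = 5/6.638653 = 0.753165, proj(x) = scale * x
proj(x) = [-0.402642, 1.291075, 4.813628]
Step 3: Dot product.
a^T * proj(x) = -1*(-0.402642) + 4*1.291075 - 4*4.813628 = -13.6876


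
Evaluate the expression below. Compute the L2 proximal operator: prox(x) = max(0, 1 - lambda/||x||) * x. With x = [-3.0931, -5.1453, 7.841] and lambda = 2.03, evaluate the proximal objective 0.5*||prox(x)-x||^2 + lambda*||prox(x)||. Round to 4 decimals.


Step 1: Compute ||x||.
||x|| = 9.8754
Step 2: Compute scaling factor.
scale = max(0, 1 - 2.03/9.8754) = 0.7944
Step 3: prox(x) = [-2.4573, -4.0876, 6.2292]
||prox(x)|| = 7.8454
Step 4: Proximal objective.
0.5*||prox-x||^2 = 2.0605
lambda*||prox|| = 15.9262
Total = 17.9865


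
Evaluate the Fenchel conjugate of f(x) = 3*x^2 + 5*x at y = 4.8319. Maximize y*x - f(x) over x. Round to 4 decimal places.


f*(y) = sup_x {y*x - a*x^2 - b*x} = sup_x {(y-b)*x - a*x^2}
FOC: (y - b) - 2a*x = 0 => x* = (y - b)/(2a)
x* = (4.8319 - 5)/(2*3) = -0.028
f*(4.8319) = (y-b)^2/(4a) = (4.8319 - 5)^2/(4*3)
= 0.0283/12 = 0.0024


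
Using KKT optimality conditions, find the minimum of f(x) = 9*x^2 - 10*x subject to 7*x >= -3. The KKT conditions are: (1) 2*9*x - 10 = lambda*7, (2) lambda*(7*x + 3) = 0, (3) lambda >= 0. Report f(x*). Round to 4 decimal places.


Step 1: Try lambda = 0 (constraint inactive).
Stationarity: 2*9*x - 10 = 0
x* = 10/(2*9) = 5/9 = 0.5556 (rounded; the exact value 5/9 is used below)
Check constraint: 7*0.5556 = 3.8892 >= -3 -- satisfied.
Step 2: Compute optimal value.
f(x*) = 9*(5/9)^2 - 10*(5/9) = -2.7778


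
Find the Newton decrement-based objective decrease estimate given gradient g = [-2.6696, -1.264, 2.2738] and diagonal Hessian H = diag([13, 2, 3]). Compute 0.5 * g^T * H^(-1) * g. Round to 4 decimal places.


Step 1: H is diagonal, so H^(-1) * g = [-0.2054, -0.632, 0.7579].
Step 2: g^T H^(-1) g = sum_i g_i^2 / H_ii
  = (-2.6696)^2/13 + (-1.264)^2/2 + (2.2738)^2/3
  = 0.5482 + 0.7988 + 1.7234 = 3.0704
Step 3: Objective decrease = 0.5 * g^T H^(-1) g = 1.5352


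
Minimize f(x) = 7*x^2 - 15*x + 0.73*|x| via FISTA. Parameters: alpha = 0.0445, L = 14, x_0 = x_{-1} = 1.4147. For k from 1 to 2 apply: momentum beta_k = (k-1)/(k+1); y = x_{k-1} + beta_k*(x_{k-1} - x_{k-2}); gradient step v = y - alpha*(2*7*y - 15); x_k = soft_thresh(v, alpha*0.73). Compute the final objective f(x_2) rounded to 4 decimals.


FISTA on f(x) = 7*x^2 - 15*x + 0.73*|x|
L = 14, alpha = 0.0445
Iteration 1: beta = 0.0, y = 1.4147 + 0.0*(1.4147 - 1.4147) = 1.4147
  grad(y) = 4.8058, v = y - alpha*grad = 1.2008
  prox(v) = soft_thresh(1.2008, 0.0325) = 1.1684
Iteration 2: beta = 0.3333, y = 1.1684 + 0.3333*(1.1684 - 1.4147) = 1.0862
  grad(y) = 0.2074, v = y - alpha*grad = 1.077
  prox(v) = soft_thresh(1.077, 0.0325) = 1.0445
f(x_2) = 7*1.0445^2 - 15*1.0445 + 0.73*|1.0445| = -7.2681


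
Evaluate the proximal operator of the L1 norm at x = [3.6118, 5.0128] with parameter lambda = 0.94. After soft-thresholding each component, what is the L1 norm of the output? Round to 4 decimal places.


Soft-thresholding with lambda = 0.94:
prox(3.6118) = sign(3.6118)*max(|3.6118| - 0.94, 0) = 2.6718
prox(5.0128) = sign(5.0128)*max(|5.0128| - 0.94, 0) = 4.0728
prox(x) = [2.6718, 4.0728]
||prox(x)||_1 = 2.6718 + 4.0728 = 6.7446


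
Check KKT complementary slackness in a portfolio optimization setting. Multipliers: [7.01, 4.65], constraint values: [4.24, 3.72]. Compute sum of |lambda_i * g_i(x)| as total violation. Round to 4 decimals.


KKT complementary slackness check:
lambda_1 * g_1 = 7.01 * 4.24 = 29.7224
lambda_2 * g_2 = 4.65 * 3.72 = 17.298
Total violation = 29.7224 + 17.298 = 47.0204


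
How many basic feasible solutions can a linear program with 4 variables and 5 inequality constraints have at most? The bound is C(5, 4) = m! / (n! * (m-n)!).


Each vertex corresponds to some choice of n active constraints out of m, so the number of vertices is at most C(m, n) = m! / (n!(m-n)!).
m = 5, n = 4
Numerator: 5 * 4 * 3 * 2
Denominator: 4! = 24
C(5, 4) = 5


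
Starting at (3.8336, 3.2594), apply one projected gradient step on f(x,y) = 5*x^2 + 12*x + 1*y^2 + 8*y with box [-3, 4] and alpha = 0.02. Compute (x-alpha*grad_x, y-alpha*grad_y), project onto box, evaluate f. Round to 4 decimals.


Step 1: Compute gradient at (3.8336, 3.2594).
grad_x = 2*5*3.8336 + 12 = 50.336
grad_y = 2*1*3.2594 + 8 = 14.5188
Step 2: Gradient step.
x_raw = 3.8336 - 0.02*50.336 = 2.8269
y_raw = 3.2594 - 0.02*14.5188 = 2.969
Step 3: Project onto [-3, 4].
x_proj = clip(2.8269) = 2.8269
y_proj = clip(2.969) = 2.969
Step 4: Evaluate f.
f(2.8269, 2.969) = 106.4461


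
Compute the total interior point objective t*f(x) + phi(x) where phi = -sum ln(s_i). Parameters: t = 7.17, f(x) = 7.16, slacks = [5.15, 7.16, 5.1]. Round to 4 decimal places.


Step 1: Compute log-barrier.
ln values: [1.639, 1.9685, 1.6292]
phi = -(1.639 + 1.9685 + 1.6292) = -5.2367
Step 2: Compute augmented objective.
t*f(x) = 7.17*7.16 = 51.3372
Total = 51.3372 - 5.2367 = 46.1005


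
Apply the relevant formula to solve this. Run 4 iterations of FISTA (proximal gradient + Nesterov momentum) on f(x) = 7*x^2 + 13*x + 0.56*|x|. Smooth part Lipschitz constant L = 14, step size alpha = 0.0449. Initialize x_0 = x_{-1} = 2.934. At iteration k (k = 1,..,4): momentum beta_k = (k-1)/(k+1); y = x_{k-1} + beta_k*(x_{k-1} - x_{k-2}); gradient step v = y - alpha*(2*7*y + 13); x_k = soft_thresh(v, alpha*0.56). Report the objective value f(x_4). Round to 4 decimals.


FISTA on f(x) = 7*x^2 + 13*x + 0.56*|x|
L = 14, alpha = 0.0449
Iteration 1: beta = 0.0, y = 2.934 + 0.0*(2.934 - 2.934) = 2.934
  grad(y) = 54.076, v = y - alpha*grad = 0.506
  prox(v) = soft_thresh(0.506, 0.0251) = 0.4808
Iteration 2: beta = 0.3333, y = 0.4808 + 0.3333*(0.4808 - 2.934) = -0.3369
  grad(y) = 8.2837, v = y - alpha*grad = -0.7088
  prox(v) = soft_thresh(-0.7088, 0.0251) = -0.6837
Iteration 3: beta = 0.5, y = -0.6837 + 0.5*(-0.6837 - 0.4808) = -1.2659
  grad(y) = -4.723, v = y - alpha*grad = -1.0539
  prox(v) = soft_thresh(-1.0539, 0.0251) = -1.0287
Iteration 4: beta = 0.6, y = -1.0287 + 0.6*(-1.0287 + 0.6837) = -1.2358
  grad(y) = -4.3005, v = y - alpha*grad = -1.0427
  prox(v) = soft_thresh(-1.0427, 0.0251) = -1.0175
f(x_4) = 7*(-1.0175)^2 + 13*(-1.0175) + 0.56*|-1.0175| = -5.4105


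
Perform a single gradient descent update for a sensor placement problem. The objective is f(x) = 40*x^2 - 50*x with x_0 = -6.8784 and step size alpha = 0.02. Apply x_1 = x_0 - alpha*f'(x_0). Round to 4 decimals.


We compute the gradient at x_0 and apply the update.
f'(x) = 80*x - 50
f'(-6.8784) = 80*-6.8784 - 50 = -600.272
x_1 = -6.8784 - 0.02*-600.272 = 5.127


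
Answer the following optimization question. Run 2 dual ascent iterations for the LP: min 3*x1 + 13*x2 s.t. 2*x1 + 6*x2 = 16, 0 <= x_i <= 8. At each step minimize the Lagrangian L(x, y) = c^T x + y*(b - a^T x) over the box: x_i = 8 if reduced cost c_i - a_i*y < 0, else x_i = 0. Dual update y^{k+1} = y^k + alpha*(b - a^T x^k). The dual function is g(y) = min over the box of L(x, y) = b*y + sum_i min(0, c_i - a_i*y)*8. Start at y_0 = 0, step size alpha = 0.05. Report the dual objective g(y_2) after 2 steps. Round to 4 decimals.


Dual ascent for LP: min 3*x1 + 13*x2, 2*x1 + 6*x2 = 16, 0 <= x_i <= 8
Step 1: y^k = 0.0, reduced costs: (3.0, 13.0)
  x^k = (0.0, 0.0), subgradient = b - a^T x = 16.0
  y^{k+1} = 0.0 + 0.05*16.0 = 0.8
Step 2: y^k = 0.8, reduced costs: (1.4, 8.2)
  x^k = (0.0, 0.0), subgradient = b - a^T x = 16.0
  y^{k+1} = 0.8 + 0.05*16.0 = 1.6
Dual objective at y_2 = 1.6: reduced costs (-0.2, 3.4), box minimizer x = (8.0, 0.0)
g(y_2) = b*y + (c1 - a1*y)*x1 + (c2 - a2*y)*x2 = 16*1.6 + (-0.2)*8.0 + 3.4*0.0 = 25.6 - 1.6 + 0.0 = 24.0
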